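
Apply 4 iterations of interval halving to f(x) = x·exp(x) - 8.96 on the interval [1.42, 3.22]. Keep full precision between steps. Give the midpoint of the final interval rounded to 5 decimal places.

1.70125

f(1.420000) = -3.085289, f(3.220000) = 71.630547 (opposite signs)
step 1: m = 2.320000, f(m) = 14.647564 > 0 → root in [1.420000, 2.320000]
step 2: m = 1.870000, f(m) = 3.173114 > 0 → root in [1.420000, 1.870000]
step 3: m = 1.645000, f(m) = -0.437239 < 0 → root in [1.645000, 1.870000]
step 4: m = 1.757500, f(m) = 1.229852 > 0 → root in [1.645000, 1.757500]
Midpoint of [1.645000, 1.757500] = 1.701250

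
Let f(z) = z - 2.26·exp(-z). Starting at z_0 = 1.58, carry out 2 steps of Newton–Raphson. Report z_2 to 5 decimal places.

0.90787

f'(z) = 1 + 2.26·exp(-z)
z_0 = 1.580000: f = 1.114496, f' = 1.465504 → z_1 = 1.580000 - (1.114496)/(1.465504) = 0.819513
z_1 = 0.819513: f = -0.176347, f' = 1.995860 → z_2 = 0.819513 - (-0.176347)/(1.995860) = 0.907870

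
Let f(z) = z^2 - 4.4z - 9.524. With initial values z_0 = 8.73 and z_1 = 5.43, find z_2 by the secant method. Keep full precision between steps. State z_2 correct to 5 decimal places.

5.83278

f(z_0) = 28.276900, f(z_1) = -3.931100
z_2 = 5.430000 - (-3.931100)·(5.430000 - 8.730000)/(-3.931100 - (28.276900)) = 5.832777; f(z_2) = -1.166934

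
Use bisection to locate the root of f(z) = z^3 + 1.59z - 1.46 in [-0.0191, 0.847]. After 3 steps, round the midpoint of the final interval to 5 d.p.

f(-0.019100) = -1.490376, f(0.847000) = 0.494375 (opposite signs)
step 1: m = 0.413950, f(m) = -0.730887 < 0 → root in [0.413950, 0.847000]
step 2: m = 0.630475, f(m) = -0.206932 < 0 → root in [0.630475, 0.847000]
step 3: m = 0.738738, f(m) = 0.117746 > 0 → root in [0.630475, 0.738738]
Midpoint of [0.630475, 0.738738] = 0.684606

0.68461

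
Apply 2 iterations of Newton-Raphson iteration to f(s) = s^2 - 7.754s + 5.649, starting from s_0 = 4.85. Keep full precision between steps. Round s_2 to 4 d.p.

7.4147

f'(s) = 2s - 7.754
s_0 = 4.850000: f = -8.435400, f' = 1.946000 → s_1 = 4.850000 - (-8.435400)/(1.946000) = 9.184738
s_1 = 9.184738: f = 18.789953, f' = 10.615476 → s_2 = 9.184738 - (18.789953)/(10.615476) = 7.414685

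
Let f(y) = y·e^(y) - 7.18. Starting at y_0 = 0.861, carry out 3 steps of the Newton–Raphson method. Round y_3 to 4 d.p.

1.5509

f'(y) = (y + 1)·e^(y)
y_0 = 0.861000: f = -5.143283, f' = 4.402242 → y_1 = 0.861000 - (-5.143283)/(4.402242) = 2.029333
y_1 = 2.029333: f = 8.261205, f' = 23.050211 → y_2 = 2.029333 - (8.261205)/(23.050211) = 1.670932
y_2 = 1.670932: f = 1.704551, f' = 14.201673 → y_3 = 1.670932 - (1.704551)/(14.201673) = 1.550908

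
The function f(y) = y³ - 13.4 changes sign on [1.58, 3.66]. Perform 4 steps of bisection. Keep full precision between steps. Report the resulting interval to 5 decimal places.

[2.36000, 2.49000]

f(1.580000) = -9.455688, f(3.660000) = 35.627896 (opposite signs)
step 1: m = 2.620000, f(m) = 4.584728 > 0 → root in [1.580000, 2.620000]
step 2: m = 2.100000, f(m) = -4.139000 < 0 → root in [2.100000, 2.620000]
step 3: m = 2.360000, f(m) = -0.255744 < 0 → root in [2.360000, 2.620000]
step 4: m = 2.490000, f(m) = 2.038249 > 0 → root in [2.360000, 2.490000]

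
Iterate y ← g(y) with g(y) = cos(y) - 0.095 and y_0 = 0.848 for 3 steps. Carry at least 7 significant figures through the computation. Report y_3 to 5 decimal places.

0.63751

y_1 = g(0.848000) = 0.566484
y_2 = g(0.566484) = 0.748793
y_3 = g(0.748793) = 0.637511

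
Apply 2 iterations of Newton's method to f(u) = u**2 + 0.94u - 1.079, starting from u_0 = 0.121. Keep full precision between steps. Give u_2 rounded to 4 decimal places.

0.6935

Newton update: u ← u − f(u)/f'(u).
f'(u) = 2u + 0.94
u_0 = 0.121000: f = -0.950619, f' = 1.182000 → u_1 = 0.121000 - (-0.950619)/(1.182000) = 0.925246
u_1 = 0.925246: f = 0.646812, f' = 2.790492 → u_2 = 0.925246 - (0.646812)/(2.790492) = 0.693455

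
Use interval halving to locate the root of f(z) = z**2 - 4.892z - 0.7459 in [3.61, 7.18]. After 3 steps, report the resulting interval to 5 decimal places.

[4.94875, 5.39500]

f(3.610000) = -5.373920, f(7.180000) = 15.681940 (opposite signs)
step 1: m = 5.395000, f(m) = 1.967785 > 0 → root in [3.610000, 5.395000]
step 2: m = 4.502500, f(m) = -2.499624 < 0 → root in [4.502500, 5.395000]
step 3: m = 4.948750, f(m) = -0.465058 < 0 → root in [4.948750, 5.395000]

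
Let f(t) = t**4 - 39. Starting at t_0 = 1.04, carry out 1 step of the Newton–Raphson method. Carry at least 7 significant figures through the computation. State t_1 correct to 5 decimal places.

9.44771

f'(t) = 4t**3
t_0 = 1.040000: f = -37.830141, f' = 4.499456 → t_1 = 1.040000 - (-37.830141)/(4.499456) = 9.447714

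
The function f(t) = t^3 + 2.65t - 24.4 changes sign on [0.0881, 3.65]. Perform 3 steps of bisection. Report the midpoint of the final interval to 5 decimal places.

f(0.088100) = -24.165851, f(3.650000) = 33.899625 (opposite signs)
step 1: m = 1.869050, f(m) = -12.917776 < 0 → root in [1.869050, 3.650000]
step 2: m = 2.759525, f(m) = 3.926464 > 0 → root in [1.869050, 2.759525]
step 3: m = 2.314287, f(m) = -5.871984 < 0 → root in [2.314287, 2.759525]
Midpoint of [2.314287, 2.759525] = 2.536906

2.53691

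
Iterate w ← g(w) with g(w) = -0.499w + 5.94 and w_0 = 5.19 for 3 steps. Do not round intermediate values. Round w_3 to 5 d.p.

3.81014

w_1 = g(5.190000) = 3.350190
w_2 = g(3.350190) = 4.268255
w_3 = g(4.268255) = 3.810141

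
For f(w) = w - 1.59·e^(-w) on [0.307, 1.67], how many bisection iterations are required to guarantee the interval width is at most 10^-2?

Initial width b − a = 1.67 − 0.307 = 1.363000.
After n steps the width is (b−a)/2^n; need (b−a)/2^n ≤ 10^-2.
So n ≥ log₂(1.363000/10^-2) = log₂(136.3000) ≈ 7.0906.
Hence n = 8.

8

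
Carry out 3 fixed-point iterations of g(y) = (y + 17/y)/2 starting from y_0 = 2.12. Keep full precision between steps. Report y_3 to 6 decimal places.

y_1 = g(2.120000) = 5.069434
y_2 = g(5.069434) = 4.211433
y_3 = g(4.211433) = 4.124032

4.124032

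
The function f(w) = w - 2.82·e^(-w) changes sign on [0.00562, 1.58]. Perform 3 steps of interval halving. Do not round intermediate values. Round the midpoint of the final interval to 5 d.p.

f(0.005620) = -2.798576, f(1.580000) = 0.999150 (opposite signs)
step 1: m = 0.792810, f(m) = -0.483441 < 0 → root in [0.792810, 1.580000]
step 2: m = 1.186405, f(m) = 0.325411 > 0 → root in [0.792810, 1.186405]
step 3: m = 0.989608, f(m) = -0.058650 < 0 → root in [0.989608, 1.186405]
Midpoint of [0.989608, 1.186405] = 1.088006

1.08801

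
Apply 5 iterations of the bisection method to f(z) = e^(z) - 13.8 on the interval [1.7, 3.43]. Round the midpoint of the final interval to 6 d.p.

2.646094

f(1.700000) = -8.326053, f(3.430000) = 17.076643 (opposite signs)
step 1: m = 2.565000, f(m) = -0.799342 < 0 → root in [2.565000, 3.430000]
step 2: m = 2.997500, f(m) = 6.235386 > 0 → root in [2.565000, 2.997500]
step 3: m = 2.781250, f(m) = 2.339182 > 0 → root in [2.565000, 2.781250]
step 4: m = 2.673125, f(m) = 0.685165 > 0 → root in [2.565000, 2.673125]
step 5: m = 2.619063, f(m) = -0.077148 < 0 → root in [2.619063, 2.673125]
Midpoint of [2.619063, 2.673125] = 2.646094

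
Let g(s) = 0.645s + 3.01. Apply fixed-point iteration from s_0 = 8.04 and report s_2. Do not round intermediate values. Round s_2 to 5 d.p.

8.29629

s_1 = g(8.040000) = 8.195800
s_2 = g(8.195800) = 8.296291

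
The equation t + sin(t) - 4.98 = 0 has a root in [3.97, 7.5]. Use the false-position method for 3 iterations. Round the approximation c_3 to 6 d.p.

f(3.970000) = -1.746856, f(7.500000) = 3.458000
step 1: c = 5.154740, f(c) = -0.729008 < 0 → new bracket [5.154740, 7.500000]
step 2: c = 5.563078, f(c) = -0.076388 < 0 → new bracket [5.563078, 7.500000]
step 3: c = 5.604940, f(c) = -0.002488 < 0 → new bracket [5.604940, 7.500000]

5.604940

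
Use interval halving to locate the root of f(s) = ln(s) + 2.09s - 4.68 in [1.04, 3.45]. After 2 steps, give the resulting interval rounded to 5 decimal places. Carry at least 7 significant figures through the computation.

[1.64250, 2.24500]

f(1.040000) = -2.467179, f(3.450000) = 3.768874 (opposite signs)
step 1: m = 2.245000, f(m) = 0.820756 > 0 → root in [1.040000, 2.245000]
step 2: m = 1.642500, f(m) = -0.750956 < 0 → root in [1.642500, 2.245000]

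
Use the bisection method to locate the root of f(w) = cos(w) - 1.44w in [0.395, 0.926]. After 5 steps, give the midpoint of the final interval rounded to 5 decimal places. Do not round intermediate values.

0.58583

f(0.395000) = 0.354197, f(0.926000) = -0.732404 (opposite signs)
step 1: m = 0.660500, f(m) = -0.161434 < 0 → root in [0.395000, 0.660500]
step 2: m = 0.527750, f(m) = 0.103982 > 0 → root in [0.527750, 0.660500]
step 3: m = 0.594125, f(m) = -0.026901 < 0 → root in [0.527750, 0.594125]
step 4: m = 0.560938, f(m) = 0.039007 > 0 → root in [0.560938, 0.594125]
step 5: m = 0.577531, f(m) = 0.006168 > 0 → root in [0.577531, 0.594125]
Midpoint of [0.577531, 0.594125] = 0.585828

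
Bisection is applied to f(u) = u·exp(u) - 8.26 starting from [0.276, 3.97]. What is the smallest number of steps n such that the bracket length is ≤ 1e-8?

Initial width b − a = 3.97 − 0.276 = 3.694000.
After n steps the width is (b−a)/2^n; need (b−a)/2^n ≤ 1e-8.
So n ≥ log₂(3.694000/1e-8) = log₂(369400000.0000) ≈ 28.4606.
Hence n = 29.

29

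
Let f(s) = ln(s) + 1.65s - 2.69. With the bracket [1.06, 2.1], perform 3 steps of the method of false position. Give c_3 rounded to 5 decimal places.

f(1.060000) = -0.882731, f(2.100000) = 1.516937
step 1: c = 1.442570, f(c) = 0.056666 > 0 → new bracket [1.060000, 1.442570]
step 2: c = 1.419492, f(c) = 0.002462 > 0 → new bracket [1.060000, 1.419492]
step 3: c = 1.418493, f(c) = 0.000108 > 0 → new bracket [1.060000, 1.418493]

1.41849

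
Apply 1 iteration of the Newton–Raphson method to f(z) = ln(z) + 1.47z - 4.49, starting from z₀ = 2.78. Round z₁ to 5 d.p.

2.44167

Newton update: z ← z − f(z)/f'(z).
f'(z) = 1/z + 1.47
z_0 = 2.780000: f = 0.619051, f' = 1.829712 → z_1 = 2.780000 - (0.619051)/(1.829712) = 2.441668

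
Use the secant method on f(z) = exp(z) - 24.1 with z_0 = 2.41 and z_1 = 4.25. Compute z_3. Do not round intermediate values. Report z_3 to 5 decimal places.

3.01379

f(z_0) = -12.966039, f(z_1) = 46.005412
z_2 = 4.250000 - (46.005412)·(4.250000 - 2.410000)/(46.005412 - (-12.966039)) = 2.814560; f(z_2) = -7.414162
z_3 = 2.814560 - (-7.414162)·(2.814560 - 4.250000)/(-7.414162 - (46.005412)) = 3.013787; f(z_3) = -3.735634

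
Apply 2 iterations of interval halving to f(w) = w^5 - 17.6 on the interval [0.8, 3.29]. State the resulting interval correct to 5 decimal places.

f(0.800000) = -17.272320, f(3.290000) = 367.860153 (opposite signs)
step 1: m = 2.045000, f(m) = 18.165686 > 0 → root in [0.800000, 2.045000]
step 2: m = 1.422500, f(m) = -11.775463 < 0 → root in [1.422500, 2.045000]

[1.42250, 2.04500]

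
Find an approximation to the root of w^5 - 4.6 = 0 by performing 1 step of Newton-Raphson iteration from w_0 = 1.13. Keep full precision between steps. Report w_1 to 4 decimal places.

1.4683

Newton update: w ← w − f(w)/f'(w).
f'(w) = 5w^4
w_0 = 1.130000: f = -2.757565, f' = 8.152368 → w_1 = 1.130000 - (-2.757565)/(8.152368) = 1.468253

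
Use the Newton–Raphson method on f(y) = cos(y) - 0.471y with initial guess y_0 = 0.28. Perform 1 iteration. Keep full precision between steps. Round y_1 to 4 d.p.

f'(y) = -sin(y) - 0.471
y_0 = 0.280000: f = 0.829175, f' = -0.747356 → y_1 = 0.280000 - (0.829175)/(-0.747356) = 1.389479

1.3895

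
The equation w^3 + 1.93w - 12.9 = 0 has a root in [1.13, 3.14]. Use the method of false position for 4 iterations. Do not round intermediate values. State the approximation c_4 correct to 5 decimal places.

2.05495

f(1.130000) = -9.276203, f(3.140000) = 24.119344
step 1: c = 1.688313, f(c) = -4.829187 < 0 → new bracket [1.688313, 3.140000]
step 2: c = 1.930483, f(c) = -1.979711 < 0 → new bracket [1.930483, 3.140000]
step 3: c = 2.022229, f(c) = -0.727368 < 0 → new bracket [2.022229, 3.140000]
step 4: c = 2.054951, f(c) = -0.256244 < 0 → new bracket [2.054951, 3.140000]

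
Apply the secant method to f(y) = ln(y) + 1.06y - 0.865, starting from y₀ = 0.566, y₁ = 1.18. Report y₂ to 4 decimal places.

0.9357

f(y_0) = -0.834201, f(y_1) = 0.551314
y_2 = 1.180000 - (0.551314)·(1.180000 - 0.566000)/(0.551314 - (-0.834201)) = 0.935682; f(y_2) = 0.060342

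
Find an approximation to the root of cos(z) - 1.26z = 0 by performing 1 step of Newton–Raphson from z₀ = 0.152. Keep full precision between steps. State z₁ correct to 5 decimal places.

f'(z) = -sin(z) - 1.26
z_0 = 0.152000: f = 0.796950, f' = -1.411415 → z_1 = 0.152000 - (0.796950)/(-1.411415) = 0.716646

0.71665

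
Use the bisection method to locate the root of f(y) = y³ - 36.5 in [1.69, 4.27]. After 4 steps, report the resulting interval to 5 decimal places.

f(1.690000) = -31.673191, f(4.270000) = 41.354483 (opposite signs)
step 1: m = 2.980000, f(m) = -10.036408 < 0 → root in [2.980000, 4.270000]
step 2: m = 3.625000, f(m) = 11.134766 > 0 → root in [2.980000, 3.625000]
step 3: m = 3.302500, f(m) = -0.481263 < 0 → root in [3.302500, 3.625000]
step 4: m = 3.463750, f(m) = 5.056563 > 0 → root in [3.302500, 3.463750]

[3.30250, 3.46375]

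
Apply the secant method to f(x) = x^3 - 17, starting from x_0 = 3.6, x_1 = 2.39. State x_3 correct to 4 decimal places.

2.5757

f(x_0) = 29.656000, f(x_1) = -3.348081
x_2 = 2.390000 - (-3.348081)·(2.390000 - 3.600000)/(-3.348081 - (29.656000)) = 2.512748; f(x_2) = -1.134758
x_3 = 2.512748 - (-1.134758)·(2.512748 - 2.390000)/(-1.134758 - (-3.348081)) = 2.575680; f(x_3) = 0.087387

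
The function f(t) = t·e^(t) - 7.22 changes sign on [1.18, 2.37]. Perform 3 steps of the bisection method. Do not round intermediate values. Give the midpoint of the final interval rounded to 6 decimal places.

f(1.180000) = -3.379838, f(2.370000) = 18.132820 (opposite signs)
step 1: m = 1.775000, f(m) = 3.252999 > 0 → root in [1.180000, 1.775000]
step 2: m = 1.477500, f(m) = -0.745629 < 0 → root in [1.477500, 1.775000]
step 3: m = 1.626250, f(m) = 1.049109 > 0 → root in [1.477500, 1.626250]
Midpoint of [1.477500, 1.626250] = 1.551875

1.551875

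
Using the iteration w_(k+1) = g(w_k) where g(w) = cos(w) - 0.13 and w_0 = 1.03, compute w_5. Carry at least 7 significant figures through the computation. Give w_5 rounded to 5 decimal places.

w_1 = g(1.030000) = 0.384819
w_2 = g(0.384819) = 0.796866
w_3 = g(0.796866) = 0.568951
w_4 = g(0.568951) = 0.712467
w_5 = g(0.712467) = 0.626752

0.62675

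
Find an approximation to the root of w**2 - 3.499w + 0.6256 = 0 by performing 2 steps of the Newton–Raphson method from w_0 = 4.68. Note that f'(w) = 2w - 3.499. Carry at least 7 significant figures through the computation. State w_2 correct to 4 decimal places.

Newton update: w ← w − f(w)/f'(w).
w_0 = 4.680000: f = 6.152680, f' = 5.861000 → w_1 = 4.680000 - (6.152680)/(5.861000) = 3.630234
w_1 = 3.630234: f = 1.102009, f' = 3.761467 → w_2 = 3.630234 - (1.102009)/(3.761467) = 3.337261

3.3373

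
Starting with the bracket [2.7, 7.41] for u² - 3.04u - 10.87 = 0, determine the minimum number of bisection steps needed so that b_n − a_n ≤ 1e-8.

Initial width b − a = 7.41 − 2.7 = 4.710000.
After n steps the width is (b−a)/2^n; need (b−a)/2^n ≤ 1e-8.
So n ≥ log₂(4.710000/1e-8) = log₂(471000000.0000) ≈ 28.8112.
Hence n = 29.

29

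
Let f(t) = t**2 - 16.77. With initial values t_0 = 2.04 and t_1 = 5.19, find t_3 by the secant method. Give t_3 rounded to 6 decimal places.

f(t_0) = -12.608400, f(t_1) = 10.166100
t_2 = 5.190000 - (10.166100)·(5.190000 - 2.040000)/(10.166100 - (-12.608400)) = 3.783900; f(t_2) = -2.452098
t_3 = 3.783900 - (-2.452098)·(3.783900 - 5.190000)/(-2.452098 - (10.166100)) = 4.057148; f(t_3) = -0.309549

4.057148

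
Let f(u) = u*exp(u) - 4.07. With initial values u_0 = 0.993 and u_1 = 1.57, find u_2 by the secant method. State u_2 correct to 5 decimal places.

f(u_0) = -1.389575, f(u_1) = 3.476438
u_2 = 1.570000 - (3.476438)·(1.570000 - 0.993000)/(3.476438 - (-1.389575)) = 1.157772; f(u_2) = -0.385001

1.15777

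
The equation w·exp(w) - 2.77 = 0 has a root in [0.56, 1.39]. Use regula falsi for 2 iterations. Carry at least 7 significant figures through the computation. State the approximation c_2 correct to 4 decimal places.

0.9764

False-position update: c = (a·f(b) − b·f(a))/(f(b) − f(a)); replace the endpoint whose sign matches f(c).
f(0.560000) = -1.789623, f(1.390000) = 2.810642
step 1: c = 0.882892, f(c) = -0.635273 < 0 → new bracket [0.882892, 1.390000]
step 2: c = 0.976380, f(c) = -0.177880 < 0 → new bracket [0.976380, 1.390000]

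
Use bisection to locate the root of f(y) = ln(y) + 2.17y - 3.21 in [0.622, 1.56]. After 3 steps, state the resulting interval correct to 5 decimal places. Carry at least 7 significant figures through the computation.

f(0.622000) = -2.335075, f(1.560000) = 0.619886 (opposite signs)
step 1: m = 1.091000, f(m) = -0.755435 < 0 → root in [1.091000, 1.560000]
step 2: m = 1.325500, f(m) = -0.051875 < 0 → root in [1.325500, 1.560000]
step 3: m = 1.442750, f(m) = 0.287319 > 0 → root in [1.325500, 1.442750]

[1.32550, 1.44275]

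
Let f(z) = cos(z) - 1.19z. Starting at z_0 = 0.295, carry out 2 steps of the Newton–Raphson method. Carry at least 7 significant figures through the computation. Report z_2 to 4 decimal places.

Newton update: z ← z − f(z)/f'(z).
f'(z) = -sin(z) - 1.19
z_0 = 0.295000: f = 0.605752, f' = -1.480740 → z_1 = 0.295000 - (0.605752)/(-1.480740) = 0.704087
z_1 = 0.704087: f = -0.075662, f' = -1.837339 → z_2 = 0.704087 - (-0.075662)/(-1.837339) = 0.662908

0.6629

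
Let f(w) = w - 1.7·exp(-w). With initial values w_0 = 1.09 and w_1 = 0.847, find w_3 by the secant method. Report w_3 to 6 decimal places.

0.779665

f(w_0) = 0.518432, f(w_1) = 0.118212
w_2 = 0.847000 - (0.118212)·(0.847000 - 1.090000)/(0.118212 - (0.518432)) = 0.775226; f(w_2) = -0.007793
w_3 = 0.775226 - (-0.007793)·(0.775226 - 0.847000)/(-0.007793 - (0.118212)) = 0.779665; f(w_3) = 0.000114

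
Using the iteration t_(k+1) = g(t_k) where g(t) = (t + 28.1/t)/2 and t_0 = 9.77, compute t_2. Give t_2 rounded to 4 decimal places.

5.3836

t_1 = g(9.770000) = 6.323076
t_2 = g(6.323076) = 5.383558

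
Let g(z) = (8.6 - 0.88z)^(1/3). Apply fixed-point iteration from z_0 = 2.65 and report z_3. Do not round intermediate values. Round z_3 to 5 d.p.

z_1 = g(2.650000) = 1.843782
z_2 = g(1.843782) = 1.910877
z_3 = g(1.910877) = 1.905472

1.90547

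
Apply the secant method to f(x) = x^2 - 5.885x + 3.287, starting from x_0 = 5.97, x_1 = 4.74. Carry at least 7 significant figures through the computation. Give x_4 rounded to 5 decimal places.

f(x_0) = 3.794450, f(x_1) = -2.140300
x_2 = 4.740000 - (-2.140300)·(4.740000 - 5.970000)/(-2.140300 - (3.794450)) = 5.183585; f(x_2) = -0.348842
x_3 = 5.183585 - (-0.348842)·(5.183585 - 4.740000)/(-0.348842 - (-2.140300)) = 5.269963; f(x_3) = 0.045777
x_4 = 5.269963 - (0.045777)·(5.269963 - 5.183585)/(0.045777 - (-0.348842)) = 5.259943; f(x_4) = -0.000765

5.25994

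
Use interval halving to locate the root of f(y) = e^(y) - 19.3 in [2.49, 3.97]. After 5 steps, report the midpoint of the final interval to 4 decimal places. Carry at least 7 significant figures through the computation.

f(2.490000) = -7.238724, f(3.970000) = 33.684531 (opposite signs)
step 1: m = 3.230000, f(m) = 5.979657 > 0 → root in [2.490000, 3.230000]
step 2: m = 2.860000, f(m) = -1.838473 < 0 → root in [2.860000, 3.230000]
step 3: m = 3.045000, f(m) = 1.710031 > 0 → root in [2.860000, 3.045000]
step 4: m = 2.952500, f(m) = -0.146222 < 0 → root in [2.952500, 3.045000]
step 5: m = 2.998750, f(m) = 0.760446 > 0 → root in [2.952500, 2.998750]
Midpoint of [2.952500, 2.998750] = 2.975625

2.9756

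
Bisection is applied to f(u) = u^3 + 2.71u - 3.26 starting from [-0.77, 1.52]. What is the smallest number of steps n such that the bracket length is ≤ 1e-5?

18

Initial width b − a = 1.52 − -0.77 = 2.290000.
After n steps the width is (b−a)/2^n; need (b−a)/2^n ≤ 1e-5.
So n ≥ log₂(2.290000/1e-5) = log₂(229000.0000) ≈ 17.8050.
Hence n = 18.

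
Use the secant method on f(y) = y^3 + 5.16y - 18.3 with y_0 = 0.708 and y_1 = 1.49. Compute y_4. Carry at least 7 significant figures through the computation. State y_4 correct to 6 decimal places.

Secant update: y_(k+1) = y_k − f(y_k)·(y_k − y_(k-1))/(f(y_k) − f(y_(k-1))).
f(y_0) = -14.291825, f(y_1) = -7.303651
y_2 = 1.490000 - (-7.303651)·(1.490000 - 0.708000)/(-7.303651 - (-14.291825)) = 2.307303; f(y_2) = 5.888949
y_3 = 2.307303 - (5.888949)·(2.307303 - 1.490000)/(5.888949 - (-7.303651)) = 1.942473; f(y_3) = -0.947497
y_4 = 1.942473 - (-0.947497)·(1.942473 - 2.307303)/(-0.947497 - (5.888949)) = 1.993037; f(y_4) = -0.099201

1.993037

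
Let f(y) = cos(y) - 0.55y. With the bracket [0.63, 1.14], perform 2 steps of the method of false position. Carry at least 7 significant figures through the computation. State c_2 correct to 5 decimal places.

0.99270

False-position update: c = (a·f(b) − b·f(a))/(f(b) − f(a)); replace the endpoint whose sign matches f(c).
f(0.630000) = 0.461528, f(1.140000) = -0.209405
step 1: c = 0.980823, f(c) = 0.016886 > 0 → new bracket [0.980823, 1.140000]
step 2: c = 0.992701, f(c) = 0.000444 > 0 → new bracket [0.992701, 1.140000]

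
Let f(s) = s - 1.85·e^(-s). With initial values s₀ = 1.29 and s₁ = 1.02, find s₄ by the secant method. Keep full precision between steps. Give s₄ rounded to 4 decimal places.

f(s_0) = 0.780749, f(s_1) = 0.352899
s_2 = 1.020000 - (0.352899)·(1.020000 - 1.290000)/(0.352899 - (0.780749)) = 0.797298; f(s_2) = -0.036209
s_3 = 0.797298 - (-0.036209)·(0.797298 - 1.020000)/(-0.036209 - (0.352899)) = 0.818022; f(s_3) = 0.001610
s_4 = 0.818022 - (0.001610)·(0.818022 - 0.797298)/(0.001610 - (-0.036209)) = 0.817140; f(s_4) = 0.000007

0.8171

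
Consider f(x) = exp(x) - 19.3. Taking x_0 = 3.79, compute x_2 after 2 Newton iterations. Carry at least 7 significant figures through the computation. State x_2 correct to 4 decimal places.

2.9925

f'(x) = exp(x)
x_0 = 3.790000: f = 24.956400, f' = 44.256400 → x_1 = 3.790000 - (24.956400)/(44.256400) = 3.226095
x_1 = 3.226095: f = 5.881135, f' = 25.181135 → x_2 = 3.226095 - (5.881135)/(25.181135) = 2.992542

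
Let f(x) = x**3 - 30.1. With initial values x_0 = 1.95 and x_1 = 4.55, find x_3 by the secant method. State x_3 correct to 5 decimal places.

f(x_0) = -22.685125, f(x_1) = 64.096375
x_2 = 4.550000 - (64.096375)·(4.550000 - 1.950000)/(64.096375 - (-22.685125)) = 2.629653; f(x_2) = -11.915748
x_3 = 2.629653 - (-11.915748)·(2.629653 - 4.550000)/(-11.915748 - (64.096375)) = 2.930689; f(x_3) = -4.928494

2.93069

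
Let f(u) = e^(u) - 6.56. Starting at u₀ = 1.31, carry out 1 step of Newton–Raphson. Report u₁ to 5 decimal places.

f'(u) = e^(u)
u_0 = 1.310000: f = -2.853826, f' = 3.706174 → u_1 = 1.310000 - (-2.853826)/(3.706174) = 2.080020

2.08002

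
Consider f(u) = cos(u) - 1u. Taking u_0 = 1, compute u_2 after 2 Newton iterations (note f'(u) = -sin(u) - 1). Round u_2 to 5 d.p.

0.73911

Newton update: u ← u − f(u)/f'(u).
u_0 = 1.000000: f = -0.459698, f' = -1.841471 → u_1 = 1.000000 - (-0.459698)/(-1.841471) = 0.750364
u_1 = 0.750364: f = -0.018923, f' = -1.681905 → u_2 = 0.750364 - (-0.018923)/(-1.681905) = 0.739113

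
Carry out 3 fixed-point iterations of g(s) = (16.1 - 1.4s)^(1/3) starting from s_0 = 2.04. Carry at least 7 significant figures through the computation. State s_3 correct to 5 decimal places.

s_1 = g(2.040000) = 2.365955
s_2 = g(2.365955) = 2.338462
s_3 = g(2.338462) = 2.340806

2.34081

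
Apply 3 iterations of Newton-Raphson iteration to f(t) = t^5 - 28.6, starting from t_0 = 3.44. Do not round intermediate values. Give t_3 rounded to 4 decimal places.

Newton update: t ← t − f(t)/f'(t).
f'(t) = 5t^4
t_0 = 3.440000: f = 453.117266, f' = 700.170445 → t_1 = 3.440000 - (453.117266)/(700.170445) = 2.792847
t_1 = 2.792847: f = 141.316626, f' = 304.199646 → t_2 = 2.792847 - (141.316626)/(304.199646) = 2.328295
t_2 = 2.328295: f = 39.821090, f' = 146.933897 → t_3 = 2.328295 - (39.821090)/(146.933897) = 2.057281

2.0573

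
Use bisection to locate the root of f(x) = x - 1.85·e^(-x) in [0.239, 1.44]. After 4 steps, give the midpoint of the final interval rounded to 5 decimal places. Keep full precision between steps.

0.80197

f(0.239000) = -1.217718, f(1.440000) = 1.001684 (opposite signs)
step 1: m = 0.839500, f(m) = 0.040436 > 0 → root in [0.239000, 0.839500]
step 2: m = 0.539250, f(m) = -0.539643 < 0 → root in [0.539250, 0.839500]
step 3: m = 0.689375, f(m) = -0.239121 < 0 → root in [0.689375, 0.839500]
step 4: m = 0.764437, f(m) = -0.096915 < 0 → root in [0.764437, 0.839500]
Midpoint of [0.764437, 0.839500] = 0.801969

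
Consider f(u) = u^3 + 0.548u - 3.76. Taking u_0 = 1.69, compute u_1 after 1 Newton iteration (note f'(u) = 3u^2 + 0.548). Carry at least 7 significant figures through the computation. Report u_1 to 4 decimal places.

1.4714

u_0 = 1.690000: f = 1.992929, f' = 9.116300 → u_1 = 1.690000 - (1.992929)/(9.116300) = 1.471388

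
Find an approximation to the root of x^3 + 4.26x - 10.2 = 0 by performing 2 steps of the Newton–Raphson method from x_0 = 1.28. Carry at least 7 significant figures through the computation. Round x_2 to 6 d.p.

1.539246

Newton update: x ← x − f(x)/f'(x).
f'(x) = 3x^2 + 4.26
x_0 = 1.280000: f = -2.650048, f' = 9.175200 → x_1 = 1.280000 - (-2.650048)/(9.175200) = 1.568827
x_1 = 1.568827: f = 0.344432, f' = 11.643657 → x_2 = 1.568827 - (0.344432)/(11.643657) = 1.539246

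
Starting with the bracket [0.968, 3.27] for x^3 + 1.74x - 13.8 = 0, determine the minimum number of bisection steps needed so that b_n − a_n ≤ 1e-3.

12

Initial width b − a = 3.27 − 0.968 = 2.302000.
After n steps the width is (b−a)/2^n; need (b−a)/2^n ≤ 1e-3.
So n ≥ log₂(2.302000/1e-3) = log₂(2302.0000) ≈ 11.1687.
Hence n = 12.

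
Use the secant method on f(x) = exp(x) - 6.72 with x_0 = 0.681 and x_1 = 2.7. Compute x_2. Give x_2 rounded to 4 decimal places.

1.4233

f(x_0) = -4.744147, f(x_1) = 8.159732
x_2 = 2.700000 - (8.159732)·(2.700000 - 0.681000)/(8.159732 - (-4.744147)) = 1.423291; f(x_2) = -2.569242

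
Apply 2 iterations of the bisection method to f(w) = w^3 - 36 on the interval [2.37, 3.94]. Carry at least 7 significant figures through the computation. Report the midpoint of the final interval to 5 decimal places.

3.35125

f(2.370000) = -22.687947, f(3.940000) = 25.162984 (opposite signs)
step 1: m = 3.155000, f(m) = -4.595051 < 0 → root in [3.155000, 3.940000]
step 2: m = 3.547500, f(m) = 8.644423 > 0 → root in [3.155000, 3.547500]
Midpoint of [3.155000, 3.547500] = 3.351250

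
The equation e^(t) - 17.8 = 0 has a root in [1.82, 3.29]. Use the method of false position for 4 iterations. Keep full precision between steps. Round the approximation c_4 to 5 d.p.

2.87750

f(1.820000) = -11.628142, f(3.290000) = 9.042864
step 1: c = 2.646925, f(c) = -3.689420 < 0 → new bracket [2.646925, 3.290000]
step 2: c = 2.833268, f(c) = -0.799070 < 0 → new bracket [2.833268, 3.290000]
step 3: c = 2.870350, f(c) = -0.156803 < 0 → new bracket [2.870350, 3.290000]
step 4: c = 2.877503, f(c) = -0.030154 < 0 → new bracket [2.877503, 3.290000]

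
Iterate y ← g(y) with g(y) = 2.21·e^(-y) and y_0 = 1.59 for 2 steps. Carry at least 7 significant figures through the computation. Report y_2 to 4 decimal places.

1.4082

y_1 = g(1.590000) = 0.450676
y_2 = g(0.450676) = 1.408207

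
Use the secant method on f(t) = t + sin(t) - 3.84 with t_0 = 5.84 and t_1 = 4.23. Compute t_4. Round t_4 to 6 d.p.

f(t_0) = 1.571181, f(t_1) = -0.495889
t_2 = 4.230000 - (-0.495889)·(4.230000 - 5.840000)/(-0.495889 - (1.571181)) = 4.616238; f(t_2) = -0.219143
t_3 = 4.616238 - (-0.219143)·(4.616238 - 4.230000)/(-0.219143 - (-0.495889)) = 4.922083; f(t_3) = 0.103988
t_4 = 4.922083 - (0.103988)·(4.922083 - 4.616238)/(0.103988 - (-0.219143)) = 4.823658; f(t_4) = -0.010158

4.823658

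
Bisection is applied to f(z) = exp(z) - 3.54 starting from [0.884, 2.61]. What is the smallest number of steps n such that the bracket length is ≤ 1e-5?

18

Initial width b − a = 2.61 − 0.884 = 1.726000.
After n steps the width is (b−a)/2^n; need (b−a)/2^n ≤ 1e-5.
So n ≥ log₂(1.726000/1e-5) = log₂(172600.0000) ≈ 17.3971.
Hence n = 18.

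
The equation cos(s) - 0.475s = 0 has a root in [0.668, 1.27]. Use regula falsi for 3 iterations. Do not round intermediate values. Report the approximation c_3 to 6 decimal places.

f(0.668000) = 0.467762, f(1.270000) = -0.306969
step 1: c = 1.031472, f(c) = 0.023608 > 0 → new bracket [1.031472, 1.270000]
step 2: c = 1.048506, f(c) = 0.000826 > 0 → new bracket [1.048506, 1.270000]
step 3: c = 1.049100, f(c) = 0.000028 > 0 → new bracket [1.049100, 1.270000]

1.049100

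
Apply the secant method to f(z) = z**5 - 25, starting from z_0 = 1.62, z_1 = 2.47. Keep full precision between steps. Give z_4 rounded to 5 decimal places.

1.91404

f(z_0) = -13.842290, f(z_1) = 66.935823
z_2 = 2.470000 - (66.935823)·(2.470000 - 1.620000)/(66.935823 - (-13.842290)) = 1.765658; f(z_2) = -7.839401
z_3 = 1.765658 - (-7.839401)·(1.765658 - 2.470000)/(-7.839401 - (66.935823)) = 1.839501; f(z_3) = -3.938000
z_4 = 1.839501 - (-3.938000)·(1.839501 - 1.765658)/(-3.938000 - (-7.839401)) = 1.914036; f(z_4) = 0.689210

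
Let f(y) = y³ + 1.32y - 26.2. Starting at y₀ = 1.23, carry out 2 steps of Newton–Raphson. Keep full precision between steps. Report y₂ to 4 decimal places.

3.6776

Newton update: y ← y − f(y)/f'(y).
f'(y) = 3y² + 1.32
y_0 = 1.230000: f = -22.715533, f' = 5.858700 → y_1 = 1.230000 - (-22.715533)/(5.858700) = 5.107231
y_1 = 5.107231: f = 113.757577, f' = 79.571424 → y_2 = 5.107231 - (113.757577)/(79.571424) = 3.677602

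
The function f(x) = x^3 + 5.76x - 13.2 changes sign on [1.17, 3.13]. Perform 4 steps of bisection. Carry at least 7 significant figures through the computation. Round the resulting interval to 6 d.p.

[1.537500, 1.660000]

f(1.170000) = -4.859187, f(3.130000) = 35.493097 (opposite signs)
step 1: m = 2.150000, f(m) = 9.122375 > 0 → root in [1.170000, 2.150000]
step 2: m = 1.660000, f(m) = 0.935896 > 0 → root in [1.170000, 1.660000]
step 3: m = 1.415000, f(m) = -2.216452 < 0 → root in [1.415000, 1.660000]
step 4: m = 1.537500, f(m) = -0.709494 < 0 → root in [1.537500, 1.660000]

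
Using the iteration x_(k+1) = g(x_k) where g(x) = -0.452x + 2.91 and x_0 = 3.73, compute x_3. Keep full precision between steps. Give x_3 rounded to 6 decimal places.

x_1 = g(3.730000) = 1.224040
x_2 = g(1.224040) = 2.356734
x_3 = g(2.356734) = 1.844756

1.844756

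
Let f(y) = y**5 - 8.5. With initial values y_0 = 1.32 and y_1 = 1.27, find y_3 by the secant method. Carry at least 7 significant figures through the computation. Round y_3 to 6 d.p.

1.494864

f(y_0) = -4.492536, f(y_1) = -5.196163
y_2 = 1.270000 - (-5.196163)·(1.270000 - 1.320000)/(-5.196163 - (-4.492536)) = 1.639241; f(y_2) = 3.336253
y_3 = 1.639241 - (3.336253)·(1.639241 - 1.270000)/(3.336253 - (-5.196163)) = 1.494864; f(y_3) = -1.035356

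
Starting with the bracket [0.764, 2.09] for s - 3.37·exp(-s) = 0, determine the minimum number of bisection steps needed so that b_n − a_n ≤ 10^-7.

24

Initial width b − a = 2.09 − 0.764 = 1.326000.
After n steps the width is (b−a)/2^n; need (b−a)/2^n ≤ 10^-7.
So n ≥ log₂(1.326000/10^-7) = log₂(13260000.0000) ≈ 23.6606.
Hence n = 24.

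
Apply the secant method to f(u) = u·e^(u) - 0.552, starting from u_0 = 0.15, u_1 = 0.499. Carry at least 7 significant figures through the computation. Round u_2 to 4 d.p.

f(u_0) = -0.377725, f(u_1) = 0.269890
u_2 = 0.499000 - (0.269890)·(0.499000 - 0.150000)/(0.269890 - (-0.377725)) = 0.353556; f(u_2) = -0.048492

0.3536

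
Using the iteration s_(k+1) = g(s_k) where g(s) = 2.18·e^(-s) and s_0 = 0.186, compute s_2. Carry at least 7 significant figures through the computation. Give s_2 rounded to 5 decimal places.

s_1 = g(0.186000) = 1.809996
s_2 = g(1.809996) = 0.356767

0.35677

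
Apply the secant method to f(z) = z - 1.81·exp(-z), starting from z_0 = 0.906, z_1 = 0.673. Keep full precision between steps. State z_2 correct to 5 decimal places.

f(z_0) = 0.174511, f(z_1) = -0.250418
z_2 = 0.673000 - (-0.250418)·(0.673000 - 0.906000)/(-0.250418 - (0.174511)) = 0.810311; f(z_2) = 0.005368

0.81031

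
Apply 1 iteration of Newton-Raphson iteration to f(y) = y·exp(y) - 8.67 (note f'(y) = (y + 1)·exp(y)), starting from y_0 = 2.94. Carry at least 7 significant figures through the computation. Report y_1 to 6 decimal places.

Newton update: y ← y − f(y)/f'(y).
y_0 = 2.940000: f = 46.942588, f' = 74.528434 → y_1 = 2.940000 - (46.942588)/(74.528434) = 2.310139

2.310139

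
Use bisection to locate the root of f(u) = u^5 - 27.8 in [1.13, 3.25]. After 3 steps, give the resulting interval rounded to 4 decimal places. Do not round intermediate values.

[1.9250, 2.1900]

f(1.130000) = -25.957565, f(3.250000) = 334.790820 (opposite signs)
step 1: m = 2.190000, f(m) = 22.575640 > 0 → root in [1.130000, 2.190000]
step 2: m = 1.660000, f(m) = -15.195070 < 0 → root in [1.660000, 2.190000]
step 3: m = 1.925000, f(m) = -1.366561 < 0 → root in [1.925000, 2.190000]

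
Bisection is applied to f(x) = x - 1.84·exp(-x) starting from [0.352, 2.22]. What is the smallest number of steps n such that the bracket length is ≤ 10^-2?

8

Initial width b − a = 2.22 − 0.352 = 1.868000.
After n steps the width is (b−a)/2^n; need (b−a)/2^n ≤ 10^-2.
So n ≥ log₂(1.868000/10^-2) = log₂(186.8000) ≈ 7.5454.
Hence n = 8.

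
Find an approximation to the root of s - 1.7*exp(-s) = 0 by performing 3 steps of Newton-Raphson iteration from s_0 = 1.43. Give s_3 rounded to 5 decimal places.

0.77960

Newton update: s ← s − f(s)/f'(s).
f'(s) = 1 + 1.7*exp(-s)
s_0 = 1.430000: f = 1.023175, f' = 1.406825 → s_1 = 1.430000 - (1.023175)/(1.406825) = 0.702706
s_1 = 0.702706: f = -0.139207, f' = 1.841913 → s_2 = 0.702706 - (-0.139207)/(1.841913) = 0.778284
s_2 = 0.778284: f = -0.002345, f' = 1.780629 → s_3 = 0.778284 - (-0.002345)/(1.780629) = 0.779601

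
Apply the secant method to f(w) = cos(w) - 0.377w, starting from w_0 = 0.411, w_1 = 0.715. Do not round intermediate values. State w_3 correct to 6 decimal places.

1.120005

f(w_0) = 0.761775, f(w_1) = 0.485538
w_2 = 0.715000 - (0.485538)·(0.715000 - 0.411000)/(0.485538 - (0.761775)) = 1.249338; f(w_2) = -0.155050
w_3 = 1.249338 - (-0.155050)·(1.249338 - 0.715000)/(-0.155050 - (0.485538)) = 1.120005; f(w_3) = 0.013436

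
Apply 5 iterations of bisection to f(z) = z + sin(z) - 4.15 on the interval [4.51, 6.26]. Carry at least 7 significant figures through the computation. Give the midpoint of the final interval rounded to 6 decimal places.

f(4.510000) = -0.619589, f(6.260000) = 2.086817 (opposite signs)
step 1: m = 5.385000, f(m) = 0.452802 > 0 → root in [4.510000, 5.385000]
step 2: m = 4.947500, f(m) = -0.174988 < 0 → root in [4.947500, 5.385000]
step 3: m = 5.166250, f(m) = 0.117489 > 0 → root in [4.947500, 5.166250]
step 4: m = 5.056875, f(m) = -0.034374 < 0 → root in [5.056875, 5.166250]
step 5: m = 5.111562, f(m) = 0.040180 > 0 → root in [5.056875, 5.111562]
Midpoint of [5.056875, 5.111562] = 5.084219

5.084219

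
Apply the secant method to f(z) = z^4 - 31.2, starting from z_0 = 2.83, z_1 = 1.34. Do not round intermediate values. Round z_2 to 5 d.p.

f(z_0) = 32.942479, f(z_1) = -27.975821
z_2 = 1.340000 - (-27.975821)·(1.340000 - 2.830000)/(-27.975821 - (32.942479)) = 2.024260; f(z_2) = -14.409431

2.02426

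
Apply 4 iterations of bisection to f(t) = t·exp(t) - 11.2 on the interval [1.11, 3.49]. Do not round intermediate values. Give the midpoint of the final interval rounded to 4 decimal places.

f(1.110000) = -7.831862, f(3.490000) = 103.222957 (opposite signs)
step 1: m = 2.300000, f(m) = 11.740620 > 0 → root in [1.110000, 2.300000]
step 2: m = 1.705000, f(m) = -1.820137 < 0 → root in [1.705000, 2.300000]
step 3: m = 2.002500, f(m) = 3.633623 > 0 → root in [1.705000, 2.002500]
step 4: m = 1.853750, f(m) = 0.633809 > 0 → root in [1.705000, 1.853750]
Midpoint of [1.705000, 1.853750] = 1.779375

1.7794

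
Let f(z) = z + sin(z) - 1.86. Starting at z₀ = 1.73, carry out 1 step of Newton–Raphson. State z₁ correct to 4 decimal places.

0.7111

f'(z) = 1 + cos(z)
z_0 = 1.730000: f = 0.857354, f' = 0.841468 → z_1 = 1.730000 - (0.857354)/(0.841468) = 0.711121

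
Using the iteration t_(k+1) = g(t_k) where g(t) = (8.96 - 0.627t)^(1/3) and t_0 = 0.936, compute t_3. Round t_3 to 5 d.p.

t_1 = g(0.936000) = 2.030623
t_2 = g(2.030623) = 1.973552
t_3 = g(1.973552) = 1.976609

1.97661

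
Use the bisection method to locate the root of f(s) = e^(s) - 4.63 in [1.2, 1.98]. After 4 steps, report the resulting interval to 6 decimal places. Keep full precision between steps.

[1.492500, 1.541250]

f(1.200000) = -1.309883, f(1.980000) = 2.612743 (opposite signs)
step 1: m = 1.590000, f(m) = 0.273749 > 0 → root in [1.200000, 1.590000]
step 2: m = 1.395000, f(m) = -0.595025 < 0 → root in [1.395000, 1.590000]
step 3: m = 1.492500, f(m) = -0.181798 < 0 → root in [1.492500, 1.590000]
step 4: m = 1.541250, f(m) = 0.040425 > 0 → root in [1.492500, 1.541250]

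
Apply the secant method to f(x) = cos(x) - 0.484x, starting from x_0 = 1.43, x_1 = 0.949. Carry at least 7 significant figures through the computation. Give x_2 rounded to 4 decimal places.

f(x_0) = -0.551788, f(x_1) = 0.123180
x_2 = 0.949000 - (0.123180)·(0.949000 - 1.430000)/(0.123180 - (-0.551788)) = 1.036781; f(x_2) = 0.007191

1.0368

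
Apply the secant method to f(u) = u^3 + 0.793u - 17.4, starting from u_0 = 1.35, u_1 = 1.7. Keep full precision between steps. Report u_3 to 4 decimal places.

2.2930

f(u_0) = -13.869075, f(u_1) = -11.138900
u_2 = 1.700000 - (-11.138900)·(1.700000 - 1.350000)/(-11.138900 - (-13.869075)) = 3.127973; f(u_2) = 15.685230
u_3 = 3.127973 - (15.685230)·(3.127973 - 1.700000)/(15.685230 - (-11.138900)) = 2.292975; f(u_3) = -3.525814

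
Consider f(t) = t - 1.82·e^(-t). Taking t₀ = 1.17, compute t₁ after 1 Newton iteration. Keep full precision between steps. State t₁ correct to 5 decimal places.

0.78330

Newton update: t ← t − f(t)/f'(t).
f'(t) = 1 + 1.82·e^(-t)
t_0 = 1.170000: f = 0.605132, f' = 1.564868 → t_1 = 1.170000 - (0.605132)/(1.564868) = 0.783301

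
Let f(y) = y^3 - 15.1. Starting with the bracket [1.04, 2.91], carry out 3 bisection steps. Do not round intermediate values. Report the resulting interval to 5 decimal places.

[2.44250, 2.67625]

f(1.040000) = -13.975136, f(2.910000) = 9.542171 (opposite signs)
step 1: m = 1.975000, f(m) = -7.396266 < 0 → root in [1.975000, 2.910000]
step 2: m = 2.442500, f(m) = -0.528518 < 0 → root in [2.442500, 2.910000]
step 3: m = 2.676250, f(m) = 4.068143 > 0 → root in [2.442500, 2.676250]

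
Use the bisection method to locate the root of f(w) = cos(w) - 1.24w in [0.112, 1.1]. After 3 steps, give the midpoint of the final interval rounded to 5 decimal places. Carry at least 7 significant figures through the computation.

0.66775

f(0.112000) = 0.854855, f(1.100000) = -0.910404 (opposite signs)
step 1: m = 0.606000, f(m) = 0.070493 > 0 → root in [0.606000, 1.100000]
step 2: m = 0.853000, f(m) = -0.399994 < 0 → root in [0.606000, 0.853000]
step 3: m = 0.729500, f(m) = -0.159072 < 0 → root in [0.606000, 0.729500]
Midpoint of [0.606000, 0.729500] = 0.667750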